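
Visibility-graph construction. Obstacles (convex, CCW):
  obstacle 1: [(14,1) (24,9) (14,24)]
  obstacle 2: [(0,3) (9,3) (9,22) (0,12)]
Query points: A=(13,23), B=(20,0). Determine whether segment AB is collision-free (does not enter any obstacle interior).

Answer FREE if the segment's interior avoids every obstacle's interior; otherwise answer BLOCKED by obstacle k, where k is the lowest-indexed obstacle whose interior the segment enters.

Obstacle 1 [(14,1) (24,9) (14,24)]:
  edge (14,1)–(24,9): crosses AB
  edge (24,9)–(14,24): clear
  edge (14,24)–(14,1): crosses AB
  → BLOCKED
Obstacle 2 [(0,3) (9,3) (9,22) (0,12)]:
  edge (0,3)–(9,3): clear
  edge (9,3)–(9,22): clear
  edge (9,22)–(0,12): clear
  edge (0,12)–(0,3): clear
  midpoint (33/2,23/2) outside
  → clear

BLOCKED by obstacle 1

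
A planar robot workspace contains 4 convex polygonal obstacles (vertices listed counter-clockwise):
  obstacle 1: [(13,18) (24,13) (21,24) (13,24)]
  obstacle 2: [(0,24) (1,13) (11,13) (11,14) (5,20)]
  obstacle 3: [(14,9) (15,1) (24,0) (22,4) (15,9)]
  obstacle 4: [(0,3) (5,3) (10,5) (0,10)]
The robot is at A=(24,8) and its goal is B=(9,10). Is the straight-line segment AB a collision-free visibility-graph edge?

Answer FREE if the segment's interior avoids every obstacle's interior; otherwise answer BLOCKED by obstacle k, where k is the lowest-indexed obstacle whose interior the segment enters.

Obstacle 1 [(13,18) (24,13) (21,24) (13,24)]:
  edge (13,18)–(24,13): clear
  edge (24,13)–(21,24): clear
  edge (21,24)–(13,24): clear
  edge (13,24)–(13,18): clear
  midpoint (33/2,9) outside
  → clear
Obstacle 2 [(0,24) (1,13) (11,13) (11,14) (5,20)]:
  edge (0,24)–(1,13): clear
  edge (1,13)–(11,13): clear
  edge (11,13)–(11,14): clear
  edge (11,14)–(5,20): clear
  edge (5,20)–(0,24): clear
  midpoint (33/2,9) outside
  → clear
Obstacle 3 [(14,9) (15,1) (24,0) (22,4) (15,9)]:
  edge (14,9)–(15,1): clear
  edge (15,1)–(24,0): clear
  edge (24,0)–(22,4): clear
  edge (22,4)–(15,9): clear
  edge (15,9)–(14,9): clear
  midpoint (33/2,9) outside
  → clear
Obstacle 4 [(0,3) (5,3) (10,5) (0,10)]:
  edge (0,3)–(5,3): clear
  edge (5,3)–(10,5): clear
  edge (10,5)–(0,10): clear
  edge (0,10)–(0,3): clear
  midpoint (33/2,9) outside
  → clear

FREE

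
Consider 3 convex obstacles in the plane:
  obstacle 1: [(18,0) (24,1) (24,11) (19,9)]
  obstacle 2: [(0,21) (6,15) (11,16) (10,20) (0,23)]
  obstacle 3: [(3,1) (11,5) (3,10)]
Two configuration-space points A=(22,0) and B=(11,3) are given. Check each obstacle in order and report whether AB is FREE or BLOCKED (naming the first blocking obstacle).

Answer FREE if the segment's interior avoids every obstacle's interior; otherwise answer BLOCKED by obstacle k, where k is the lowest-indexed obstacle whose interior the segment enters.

Obstacle 1 [(18,0) (24,1) (24,11) (19,9)]:
  edge (18,0)–(24,1): crosses AB
  edge (24,1)–(24,11): clear
  edge (24,11)–(19,9): clear
  edge (19,9)–(18,0): crosses AB
  → BLOCKED
Obstacle 2 [(0,21) (6,15) (11,16) (10,20) (0,23)]:
  edge (0,21)–(6,15): clear
  edge (6,15)–(11,16): clear
  edge (11,16)–(10,20): clear
  edge (10,20)–(0,23): clear
  edge (0,23)–(0,21): clear
  midpoint (33/2,3/2) outside
  → clear
Obstacle 3 [(3,1) (11,5) (3,10)]:
  edge (3,1)–(11,5): clear
  edge (11,5)–(3,10): clear
  edge (3,10)–(3,1): clear
  midpoint (33/2,3/2) outside
  → clear

BLOCKED by obstacle 1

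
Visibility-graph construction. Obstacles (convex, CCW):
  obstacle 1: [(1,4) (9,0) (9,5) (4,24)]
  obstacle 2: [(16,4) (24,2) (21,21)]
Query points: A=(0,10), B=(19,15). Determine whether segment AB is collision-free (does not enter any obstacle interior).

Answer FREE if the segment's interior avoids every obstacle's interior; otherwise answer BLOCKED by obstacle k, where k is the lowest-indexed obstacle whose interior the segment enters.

Obstacle 1 [(1,4) (9,0) (9,5) (4,24)]:
  edge (1,4)–(9,0): clear
  edge (9,0)–(9,5): clear
  edge (9,5)–(4,24): crosses AB
  edge (4,24)–(1,4): crosses AB
  → BLOCKED
Obstacle 2 [(16,4) (24,2) (21,21)]:
  edge (16,4)–(24,2): clear
  edge (24,2)–(21,21): clear
  edge (21,21)–(16,4): clear
  midpoint (19/2,25/2) outside
  → clear

BLOCKED by obstacle 1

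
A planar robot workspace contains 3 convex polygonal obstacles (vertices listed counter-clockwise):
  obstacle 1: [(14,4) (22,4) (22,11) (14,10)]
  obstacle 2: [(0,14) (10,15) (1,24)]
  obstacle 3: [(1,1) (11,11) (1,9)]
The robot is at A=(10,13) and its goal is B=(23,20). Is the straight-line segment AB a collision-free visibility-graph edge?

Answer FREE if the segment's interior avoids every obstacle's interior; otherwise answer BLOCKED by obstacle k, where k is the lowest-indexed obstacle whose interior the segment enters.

Obstacle 1 [(14,4) (22,4) (22,11) (14,10)]:
  edge (14,4)–(22,4): clear
  edge (22,4)–(22,11): clear
  edge (22,11)–(14,10): clear
  edge (14,10)–(14,4): clear
  midpoint (33/2,33/2) outside
  → clear
Obstacle 2 [(0,14) (10,15) (1,24)]:
  edge (0,14)–(10,15): clear
  edge (10,15)–(1,24): clear
  edge (1,24)–(0,14): clear
  midpoint (33/2,33/2) outside
  → clear
Obstacle 3 [(1,1) (11,11) (1,9)]:
  edge (1,1)–(11,11): clear
  edge (11,11)–(1,9): clear
  edge (1,9)–(1,1): clear
  midpoint (33/2,33/2) outside
  → clear

FREE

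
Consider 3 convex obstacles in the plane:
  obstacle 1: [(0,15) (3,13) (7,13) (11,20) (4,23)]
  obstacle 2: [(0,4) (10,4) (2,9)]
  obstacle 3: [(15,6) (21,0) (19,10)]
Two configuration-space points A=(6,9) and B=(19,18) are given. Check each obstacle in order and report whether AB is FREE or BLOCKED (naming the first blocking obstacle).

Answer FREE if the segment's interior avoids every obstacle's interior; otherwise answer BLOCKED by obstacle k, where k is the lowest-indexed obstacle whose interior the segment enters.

FREE

Obstacle 1 [(0,15) (3,13) (7,13) (11,20) (4,23)]:
  edge (0,15)–(3,13): clear
  edge (3,13)–(7,13): clear
  edge (7,13)–(11,20): clear
  edge (11,20)–(4,23): clear
  edge (4,23)–(0,15): clear
  midpoint (25/2,27/2) outside
  → clear
Obstacle 2 [(0,4) (10,4) (2,9)]:
  edge (0,4)–(10,4): clear
  edge (10,4)–(2,9): clear
  edge (2,9)–(0,4): clear
  midpoint (25/2,27/2) outside
  → clear
Obstacle 3 [(15,6) (21,0) (19,10)]:
  edge (15,6)–(21,0): clear
  edge (21,0)–(19,10): clear
  edge (19,10)–(15,6): clear
  midpoint (25/2,27/2) outside
  → clear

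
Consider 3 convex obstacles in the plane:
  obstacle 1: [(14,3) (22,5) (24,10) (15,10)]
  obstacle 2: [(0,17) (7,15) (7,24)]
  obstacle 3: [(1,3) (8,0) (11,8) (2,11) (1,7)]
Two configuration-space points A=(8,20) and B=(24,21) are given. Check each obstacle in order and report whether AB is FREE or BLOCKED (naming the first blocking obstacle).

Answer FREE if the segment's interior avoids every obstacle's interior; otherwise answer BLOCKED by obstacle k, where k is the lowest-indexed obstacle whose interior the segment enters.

FREE

Obstacle 1 [(14,3) (22,5) (24,10) (15,10)]:
  edge (14,3)–(22,5): clear
  edge (22,5)–(24,10): clear
  edge (24,10)–(15,10): clear
  edge (15,10)–(14,3): clear
  midpoint (16,41/2) outside
  → clear
Obstacle 2 [(0,17) (7,15) (7,24)]:
  edge (0,17)–(7,15): clear
  edge (7,15)–(7,24): clear
  edge (7,24)–(0,17): clear
  midpoint (16,41/2) outside
  → clear
Obstacle 3 [(1,3) (8,0) (11,8) (2,11) (1,7)]:
  edge (1,3)–(8,0): clear
  edge (8,0)–(11,8): clear
  edge (11,8)–(2,11): clear
  edge (2,11)–(1,7): clear
  edge (1,7)–(1,3): clear
  midpoint (16,41/2) outside
  → clear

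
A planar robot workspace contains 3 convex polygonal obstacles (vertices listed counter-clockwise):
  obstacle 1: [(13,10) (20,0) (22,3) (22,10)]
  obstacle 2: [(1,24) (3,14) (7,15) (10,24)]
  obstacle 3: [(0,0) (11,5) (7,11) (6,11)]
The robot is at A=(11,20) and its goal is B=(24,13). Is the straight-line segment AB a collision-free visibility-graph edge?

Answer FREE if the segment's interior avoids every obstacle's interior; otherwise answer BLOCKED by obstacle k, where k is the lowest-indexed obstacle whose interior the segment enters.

FREE

Obstacle 1 [(13,10) (20,0) (22,3) (22,10)]:
  edge (13,10)–(20,0): clear
  edge (20,0)–(22,3): clear
  edge (22,3)–(22,10): clear
  edge (22,10)–(13,10): clear
  midpoint (35/2,33/2) outside
  → clear
Obstacle 2 [(1,24) (3,14) (7,15) (10,24)]:
  edge (1,24)–(3,14): clear
  edge (3,14)–(7,15): clear
  edge (7,15)–(10,24): clear
  edge (10,24)–(1,24): clear
  midpoint (35/2,33/2) outside
  → clear
Obstacle 3 [(0,0) (11,5) (7,11) (6,11)]:
  edge (0,0)–(11,5): clear
  edge (11,5)–(7,11): clear
  edge (7,11)–(6,11): clear
  edge (6,11)–(0,0): clear
  midpoint (35/2,33/2) outside
  → clear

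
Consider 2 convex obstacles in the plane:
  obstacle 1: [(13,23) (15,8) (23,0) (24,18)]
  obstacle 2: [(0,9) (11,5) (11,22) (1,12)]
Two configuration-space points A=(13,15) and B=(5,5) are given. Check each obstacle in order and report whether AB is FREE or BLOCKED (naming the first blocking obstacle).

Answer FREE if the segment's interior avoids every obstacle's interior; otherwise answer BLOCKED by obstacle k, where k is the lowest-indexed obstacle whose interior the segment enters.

Obstacle 1 [(13,23) (15,8) (23,0) (24,18)]:
  edge (13,23)–(15,8): clear
  edge (15,8)–(23,0): clear
  edge (23,0)–(24,18): clear
  edge (24,18)–(13,23): clear
  midpoint (9,10) outside
  → clear
Obstacle 2 [(0,9) (11,5) (11,22) (1,12)]:
  edge (0,9)–(11,5): crosses AB
  edge (11,5)–(11,22): crosses AB
  edge (11,22)–(1,12): clear
  edge (1,12)–(0,9): clear
  → BLOCKED

BLOCKED by obstacle 2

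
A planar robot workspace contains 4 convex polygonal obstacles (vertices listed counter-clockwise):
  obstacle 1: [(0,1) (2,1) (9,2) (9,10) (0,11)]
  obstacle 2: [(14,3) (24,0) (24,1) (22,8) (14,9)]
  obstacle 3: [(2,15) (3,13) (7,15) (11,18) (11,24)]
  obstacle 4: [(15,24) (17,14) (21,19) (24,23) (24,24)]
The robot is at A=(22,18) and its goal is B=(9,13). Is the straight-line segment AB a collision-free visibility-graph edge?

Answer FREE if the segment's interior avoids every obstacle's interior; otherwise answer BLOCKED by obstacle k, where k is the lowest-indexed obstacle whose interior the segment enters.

BLOCKED by obstacle 4

Obstacle 1 [(0,1) (2,1) (9,2) (9,10) (0,11)]:
  edge (0,1)–(2,1): clear
  edge (2,1)–(9,2): clear
  edge (9,2)–(9,10): clear
  edge (9,10)–(0,11): clear
  edge (0,11)–(0,1): clear
  midpoint (31/2,31/2) outside
  → clear
Obstacle 2 [(14,3) (24,0) (24,1) (22,8) (14,9)]:
  edge (14,3)–(24,0): clear
  edge (24,0)–(24,1): clear
  edge (24,1)–(22,8): clear
  edge (22,8)–(14,9): clear
  edge (14,9)–(14,3): clear
  midpoint (31/2,31/2) outside
  → clear
Obstacle 3 [(2,15) (3,13) (7,15) (11,18) (11,24)]:
  edge (2,15)–(3,13): clear
  edge (3,13)–(7,15): clear
  edge (7,15)–(11,18): clear
  edge (11,18)–(11,24): clear
  edge (11,24)–(2,15): clear
  midpoint (31/2,31/2) outside
  → clear
Obstacle 4 [(15,24) (17,14) (21,19) (24,23) (24,24)]:
  edge (15,24)–(17,14): crosses AB
  edge (17,14)–(21,19): crosses AB
  edge (21,19)–(24,23): clear
  edge (24,23)–(24,24): clear
  edge (24,24)–(15,24): clear
  → BLOCKED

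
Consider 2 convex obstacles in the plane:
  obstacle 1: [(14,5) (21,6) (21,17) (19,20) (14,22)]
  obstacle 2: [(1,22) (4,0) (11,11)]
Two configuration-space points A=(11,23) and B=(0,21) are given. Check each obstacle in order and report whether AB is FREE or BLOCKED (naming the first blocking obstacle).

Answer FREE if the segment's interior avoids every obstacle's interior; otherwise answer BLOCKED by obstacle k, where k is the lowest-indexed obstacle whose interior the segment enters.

Obstacle 1 [(14,5) (21,6) (21,17) (19,20) (14,22)]:
  edge (14,5)–(21,6): clear
  edge (21,6)–(21,17): clear
  edge (21,17)–(19,20): clear
  edge (19,20)–(14,22): clear
  edge (14,22)–(14,5): clear
  midpoint (11/2,22) outside
  → clear
Obstacle 2 [(1,22) (4,0) (11,11)]:
  edge (1,22)–(4,0): crosses AB
  edge (4,0)–(11,11): clear
  edge (11,11)–(1,22): crosses AB
  → BLOCKED

BLOCKED by obstacle 2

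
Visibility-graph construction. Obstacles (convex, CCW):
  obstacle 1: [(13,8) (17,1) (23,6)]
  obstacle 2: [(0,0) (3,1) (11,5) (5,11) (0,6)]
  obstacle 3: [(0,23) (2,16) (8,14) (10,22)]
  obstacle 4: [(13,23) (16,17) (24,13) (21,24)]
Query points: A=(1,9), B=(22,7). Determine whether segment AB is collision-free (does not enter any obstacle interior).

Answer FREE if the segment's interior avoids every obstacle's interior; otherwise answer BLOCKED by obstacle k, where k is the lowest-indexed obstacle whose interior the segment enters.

BLOCKED by obstacle 1

Obstacle 1 [(13,8) (17,1) (23,6)]:
  edge (13,8)–(17,1): crosses AB
  edge (17,1)–(23,6): clear
  edge (23,6)–(13,8): crosses AB
  → BLOCKED
Obstacle 2 [(0,0) (3,1) (11,5) (5,11) (0,6)]:
  edge (0,0)–(3,1): clear
  edge (3,1)–(11,5): clear
  edge (11,5)–(5,11): crosses AB
  edge (5,11)–(0,6): crosses AB
  edge (0,6)–(0,0): clear
  → BLOCKED
Obstacle 3 [(0,23) (2,16) (8,14) (10,22)]:
  edge (0,23)–(2,16): clear
  edge (2,16)–(8,14): clear
  edge (8,14)–(10,22): clear
  edge (10,22)–(0,23): clear
  midpoint (23/2,8) outside
  → clear
Obstacle 4 [(13,23) (16,17) (24,13) (21,24)]:
  edge (13,23)–(16,17): clear
  edge (16,17)–(24,13): clear
  edge (24,13)–(21,24): clear
  edge (21,24)–(13,23): clear
  midpoint (23/2,8) outside
  → clear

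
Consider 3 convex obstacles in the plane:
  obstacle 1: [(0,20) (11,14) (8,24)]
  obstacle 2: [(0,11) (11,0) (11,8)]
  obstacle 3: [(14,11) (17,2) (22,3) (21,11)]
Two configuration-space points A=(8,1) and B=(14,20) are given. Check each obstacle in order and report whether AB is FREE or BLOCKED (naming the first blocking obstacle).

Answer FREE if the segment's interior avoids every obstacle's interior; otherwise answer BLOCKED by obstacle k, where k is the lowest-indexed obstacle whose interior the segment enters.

Obstacle 1 [(0,20) (11,14) (8,24)]:
  edge (0,20)–(11,14): clear
  edge (11,14)–(8,24): clear
  edge (8,24)–(0,20): clear
  midpoint (11,21/2) outside
  → clear
Obstacle 2 [(0,11) (11,0) (11,8)]:
  edge (0,11)–(11,0): crosses AB
  edge (11,0)–(11,8): clear
  edge (11,8)–(0,11): crosses AB
  → BLOCKED
Obstacle 3 [(14,11) (17,2) (22,3) (21,11)]:
  edge (14,11)–(17,2): clear
  edge (17,2)–(22,3): clear
  edge (22,3)–(21,11): clear
  edge (21,11)–(14,11): clear
  midpoint (11,21/2) outside
  → clear

BLOCKED by obstacle 2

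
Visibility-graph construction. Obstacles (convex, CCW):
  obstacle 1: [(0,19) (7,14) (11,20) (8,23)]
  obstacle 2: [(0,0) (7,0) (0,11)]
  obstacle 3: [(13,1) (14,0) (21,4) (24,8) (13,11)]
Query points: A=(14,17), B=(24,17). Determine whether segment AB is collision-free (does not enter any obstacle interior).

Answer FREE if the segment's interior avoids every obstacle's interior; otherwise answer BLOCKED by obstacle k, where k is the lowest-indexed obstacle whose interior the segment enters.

Obstacle 1 [(0,19) (7,14) (11,20) (8,23)]:
  edge (0,19)–(7,14): clear
  edge (7,14)–(11,20): clear
  edge (11,20)–(8,23): clear
  edge (8,23)–(0,19): clear
  midpoint (19,17) outside
  → clear
Obstacle 2 [(0,0) (7,0) (0,11)]:
  edge (0,0)–(7,0): clear
  edge (7,0)–(0,11): clear
  edge (0,11)–(0,0): clear
  midpoint (19,17) outside
  → clear
Obstacle 3 [(13,1) (14,0) (21,4) (24,8) (13,11)]:
  edge (13,1)–(14,0): clear
  edge (14,0)–(21,4): clear
  edge (21,4)–(24,8): clear
  edge (24,8)–(13,11): clear
  edge (13,11)–(13,1): clear
  midpoint (19,17) outside
  → clear

FREE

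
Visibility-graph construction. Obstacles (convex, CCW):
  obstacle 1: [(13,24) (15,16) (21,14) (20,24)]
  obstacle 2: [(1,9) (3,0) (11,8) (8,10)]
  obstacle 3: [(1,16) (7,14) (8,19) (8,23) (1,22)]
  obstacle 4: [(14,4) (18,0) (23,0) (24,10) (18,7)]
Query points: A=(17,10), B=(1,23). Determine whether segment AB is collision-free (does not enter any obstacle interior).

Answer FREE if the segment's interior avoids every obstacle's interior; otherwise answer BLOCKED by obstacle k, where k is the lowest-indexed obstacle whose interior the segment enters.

Obstacle 1 [(13,24) (15,16) (21,14) (20,24)]:
  edge (13,24)–(15,16): clear
  edge (15,16)–(21,14): clear
  edge (21,14)–(20,24): clear
  edge (20,24)–(13,24): clear
  midpoint (9,33/2) outside
  → clear
Obstacle 2 [(1,9) (3,0) (11,8) (8,10)]:
  edge (1,9)–(3,0): clear
  edge (3,0)–(11,8): clear
  edge (11,8)–(8,10): clear
  edge (8,10)–(1,9): clear
  midpoint (9,33/2) outside
  → clear
Obstacle 3 [(1,16) (7,14) (8,19) (8,23) (1,22)]:
  edge (1,16)–(7,14): clear
  edge (7,14)–(8,19): crosses AB
  edge (8,19)–(8,23): clear
  edge (8,23)–(1,22): crosses AB
  edge (1,22)–(1,16): clear
  → BLOCKED
Obstacle 4 [(14,4) (18,0) (23,0) (24,10) (18,7)]:
  edge (14,4)–(18,0): clear
  edge (18,0)–(23,0): clear
  edge (23,0)–(24,10): clear
  edge (24,10)–(18,7): clear
  edge (18,7)–(14,4): clear
  midpoint (9,33/2) outside
  → clear

BLOCKED by obstacle 3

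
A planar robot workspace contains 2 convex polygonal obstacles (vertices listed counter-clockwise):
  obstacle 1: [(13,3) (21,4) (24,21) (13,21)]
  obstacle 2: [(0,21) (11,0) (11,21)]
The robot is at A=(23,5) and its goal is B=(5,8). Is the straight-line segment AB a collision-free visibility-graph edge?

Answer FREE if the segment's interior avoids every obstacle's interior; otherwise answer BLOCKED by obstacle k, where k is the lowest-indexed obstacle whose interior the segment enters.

Obstacle 1 [(13,3) (21,4) (24,21) (13,21)]:
  edge (13,3)–(21,4): clear
  edge (21,4)–(24,21): crosses AB
  edge (24,21)–(13,21): clear
  edge (13,21)–(13,3): crosses AB
  → BLOCKED
Obstacle 2 [(0,21) (11,0) (11,21)]:
  edge (0,21)–(11,0): crosses AB
  edge (11,0)–(11,21): crosses AB
  edge (11,21)–(0,21): clear
  → BLOCKED

BLOCKED by obstacle 1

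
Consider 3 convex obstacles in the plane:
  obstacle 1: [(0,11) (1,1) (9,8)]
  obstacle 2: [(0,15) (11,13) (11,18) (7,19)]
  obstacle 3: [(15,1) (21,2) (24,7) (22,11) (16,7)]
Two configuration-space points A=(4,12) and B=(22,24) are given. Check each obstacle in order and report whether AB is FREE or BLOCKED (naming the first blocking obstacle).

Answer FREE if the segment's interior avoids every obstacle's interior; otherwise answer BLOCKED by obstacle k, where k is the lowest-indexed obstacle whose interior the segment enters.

Obstacle 1 [(0,11) (1,1) (9,8)]:
  edge (0,11)–(1,1): clear
  edge (1,1)–(9,8): clear
  edge (9,8)–(0,11): clear
  midpoint (13,18) outside
  → clear
Obstacle 2 [(0,15) (11,13) (11,18) (7,19)]:
  edge (0,15)–(11,13): crosses AB
  edge (11,13)–(11,18): crosses AB
  edge (11,18)–(7,19): clear
  edge (7,19)–(0,15): clear
  → BLOCKED
Obstacle 3 [(15,1) (21,2) (24,7) (22,11) (16,7)]:
  edge (15,1)–(21,2): clear
  edge (21,2)–(24,7): clear
  edge (24,7)–(22,11): clear
  edge (22,11)–(16,7): clear
  edge (16,7)–(15,1): clear
  midpoint (13,18) outside
  → clear

BLOCKED by obstacle 2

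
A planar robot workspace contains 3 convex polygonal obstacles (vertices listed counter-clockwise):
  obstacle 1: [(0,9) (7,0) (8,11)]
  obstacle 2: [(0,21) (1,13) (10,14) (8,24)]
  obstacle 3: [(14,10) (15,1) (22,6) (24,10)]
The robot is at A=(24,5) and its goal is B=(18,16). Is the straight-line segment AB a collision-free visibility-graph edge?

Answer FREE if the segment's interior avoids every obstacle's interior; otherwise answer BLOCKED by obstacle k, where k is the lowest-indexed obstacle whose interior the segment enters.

BLOCKED by obstacle 3

Obstacle 1 [(0,9) (7,0) (8,11)]:
  edge (0,9)–(7,0): clear
  edge (7,0)–(8,11): clear
  edge (8,11)–(0,9): clear
  midpoint (21,21/2) outside
  → clear
Obstacle 2 [(0,21) (1,13) (10,14) (8,24)]:
  edge (0,21)–(1,13): clear
  edge (1,13)–(10,14): clear
  edge (10,14)–(8,24): clear
  edge (8,24)–(0,21): clear
  midpoint (21,21/2) outside
  → clear
Obstacle 3 [(14,10) (15,1) (22,6) (24,10)]:
  edge (14,10)–(15,1): clear
  edge (15,1)–(22,6): clear
  edge (22,6)–(24,10): crosses AB
  edge (24,10)–(14,10): crosses AB
  → BLOCKED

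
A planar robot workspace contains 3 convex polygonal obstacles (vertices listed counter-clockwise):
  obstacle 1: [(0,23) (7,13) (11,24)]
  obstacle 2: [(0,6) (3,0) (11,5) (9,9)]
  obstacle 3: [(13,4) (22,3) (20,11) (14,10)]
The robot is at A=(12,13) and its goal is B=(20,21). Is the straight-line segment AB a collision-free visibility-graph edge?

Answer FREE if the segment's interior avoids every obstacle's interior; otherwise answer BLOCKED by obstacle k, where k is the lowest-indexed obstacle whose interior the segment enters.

Obstacle 1 [(0,23) (7,13) (11,24)]:
  edge (0,23)–(7,13): clear
  edge (7,13)–(11,24): clear
  edge (11,24)–(0,23): clear
  midpoint (16,17) outside
  → clear
Obstacle 2 [(0,6) (3,0) (11,5) (9,9)]:
  edge (0,6)–(3,0): clear
  edge (3,0)–(11,5): clear
  edge (11,5)–(9,9): clear
  edge (9,9)–(0,6): clear
  midpoint (16,17) outside
  → clear
Obstacle 3 [(13,4) (22,3) (20,11) (14,10)]:
  edge (13,4)–(22,3): clear
  edge (22,3)–(20,11): clear
  edge (20,11)–(14,10): clear
  edge (14,10)–(13,4): clear
  midpoint (16,17) outside
  → clear

FREE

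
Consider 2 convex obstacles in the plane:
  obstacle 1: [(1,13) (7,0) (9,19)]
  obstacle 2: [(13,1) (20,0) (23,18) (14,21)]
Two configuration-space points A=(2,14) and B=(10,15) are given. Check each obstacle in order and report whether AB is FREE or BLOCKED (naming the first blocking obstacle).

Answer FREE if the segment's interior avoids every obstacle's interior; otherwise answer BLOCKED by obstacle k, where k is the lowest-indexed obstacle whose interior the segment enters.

BLOCKED by obstacle 1

Obstacle 1 [(1,13) (7,0) (9,19)]:
  edge (1,13)–(7,0): clear
  edge (7,0)–(9,19): crosses AB
  edge (9,19)–(1,13): crosses AB
  → BLOCKED
Obstacle 2 [(13,1) (20,0) (23,18) (14,21)]:
  edge (13,1)–(20,0): clear
  edge (20,0)–(23,18): clear
  edge (23,18)–(14,21): clear
  edge (14,21)–(13,1): clear
  midpoint (6,29/2) outside
  → clear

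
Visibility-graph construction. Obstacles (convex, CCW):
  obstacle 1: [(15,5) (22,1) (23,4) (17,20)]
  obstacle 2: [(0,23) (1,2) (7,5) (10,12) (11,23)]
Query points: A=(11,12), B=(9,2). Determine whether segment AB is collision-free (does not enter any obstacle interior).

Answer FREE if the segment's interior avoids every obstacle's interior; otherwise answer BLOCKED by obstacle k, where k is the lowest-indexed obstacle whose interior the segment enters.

FREE

Obstacle 1 [(15,5) (22,1) (23,4) (17,20)]:
  edge (15,5)–(22,1): clear
  edge (22,1)–(23,4): clear
  edge (23,4)–(17,20): clear
  edge (17,20)–(15,5): clear
  midpoint (10,7) outside
  → clear
Obstacle 2 [(0,23) (1,2) (7,5) (10,12) (11,23)]:
  edge (0,23)–(1,2): clear
  edge (1,2)–(7,5): clear
  edge (7,5)–(10,12): clear
  edge (10,12)–(11,23): clear
  edge (11,23)–(0,23): clear
  midpoint (10,7) outside
  → clear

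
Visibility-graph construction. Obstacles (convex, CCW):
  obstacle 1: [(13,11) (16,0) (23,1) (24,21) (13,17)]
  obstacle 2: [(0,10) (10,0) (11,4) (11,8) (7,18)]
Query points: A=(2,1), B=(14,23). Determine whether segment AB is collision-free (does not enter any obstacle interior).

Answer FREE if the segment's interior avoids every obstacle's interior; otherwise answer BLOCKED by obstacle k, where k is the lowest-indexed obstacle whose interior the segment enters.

BLOCKED by obstacle 2

Obstacle 1 [(13,11) (16,0) (23,1) (24,21) (13,17)]:
  edge (13,11)–(16,0): clear
  edge (16,0)–(23,1): clear
  edge (23,1)–(24,21): clear
  edge (24,21)–(13,17): clear
  edge (13,17)–(13,11): clear
  midpoint (8,12) outside
  → clear
Obstacle 2 [(0,10) (10,0) (11,4) (11,8) (7,18)]:
  edge (0,10)–(10,0): crosses AB
  edge (10,0)–(11,4): clear
  edge (11,4)–(11,8): clear
  edge (11,8)–(7,18): crosses AB
  edge (7,18)–(0,10): clear
  → BLOCKED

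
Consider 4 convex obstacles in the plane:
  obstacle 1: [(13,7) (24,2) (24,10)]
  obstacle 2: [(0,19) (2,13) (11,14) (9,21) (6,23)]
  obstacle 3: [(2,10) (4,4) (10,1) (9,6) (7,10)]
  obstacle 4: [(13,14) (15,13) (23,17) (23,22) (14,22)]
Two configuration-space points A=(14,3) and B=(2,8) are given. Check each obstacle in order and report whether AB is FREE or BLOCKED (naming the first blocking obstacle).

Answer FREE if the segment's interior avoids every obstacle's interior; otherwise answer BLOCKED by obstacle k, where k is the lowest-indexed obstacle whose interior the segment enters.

BLOCKED by obstacle 3

Obstacle 1 [(13,7) (24,2) (24,10)]:
  edge (13,7)–(24,2): clear
  edge (24,2)–(24,10): clear
  edge (24,10)–(13,7): clear
  midpoint (8,11/2) outside
  → clear
Obstacle 2 [(0,19) (2,13) (11,14) (9,21) (6,23)]:
  edge (0,19)–(2,13): clear
  edge (2,13)–(11,14): clear
  edge (11,14)–(9,21): clear
  edge (9,21)–(6,23): clear
  edge (6,23)–(0,19): clear
  midpoint (8,11/2) outside
  → clear
Obstacle 3 [(2,10) (4,4) (10,1) (9,6) (7,10)]:
  edge (2,10)–(4,4): crosses AB
  edge (4,4)–(10,1): clear
  edge (10,1)–(9,6): crosses AB
  edge (9,6)–(7,10): clear
  edge (7,10)–(2,10): clear
  → BLOCKED
Obstacle 4 [(13,14) (15,13) (23,17) (23,22) (14,22)]:
  edge (13,14)–(15,13): clear
  edge (15,13)–(23,17): clear
  edge (23,17)–(23,22): clear
  edge (23,22)–(14,22): clear
  edge (14,22)–(13,14): clear
  midpoint (8,11/2) outside
  → clear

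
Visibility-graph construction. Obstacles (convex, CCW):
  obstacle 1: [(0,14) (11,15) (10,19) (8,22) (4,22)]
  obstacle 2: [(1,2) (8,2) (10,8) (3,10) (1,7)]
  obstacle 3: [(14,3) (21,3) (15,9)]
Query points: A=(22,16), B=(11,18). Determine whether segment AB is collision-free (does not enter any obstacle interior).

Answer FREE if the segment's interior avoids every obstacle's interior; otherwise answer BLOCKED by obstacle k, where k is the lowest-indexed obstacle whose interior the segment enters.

Obstacle 1 [(0,14) (11,15) (10,19) (8,22) (4,22)]:
  edge (0,14)–(11,15): clear
  edge (11,15)–(10,19): clear
  edge (10,19)–(8,22): clear
  edge (8,22)–(4,22): clear
  edge (4,22)–(0,14): clear
  midpoint (33/2,17) outside
  → clear
Obstacle 2 [(1,2) (8,2) (10,8) (3,10) (1,7)]:
  edge (1,2)–(8,2): clear
  edge (8,2)–(10,8): clear
  edge (10,8)–(3,10): clear
  edge (3,10)–(1,7): clear
  edge (1,7)–(1,2): clear
  midpoint (33/2,17) outside
  → clear
Obstacle 3 [(14,3) (21,3) (15,9)]:
  edge (14,3)–(21,3): clear
  edge (21,3)–(15,9): clear
  edge (15,9)–(14,3): clear
  midpoint (33/2,17) outside
  → clear

FREE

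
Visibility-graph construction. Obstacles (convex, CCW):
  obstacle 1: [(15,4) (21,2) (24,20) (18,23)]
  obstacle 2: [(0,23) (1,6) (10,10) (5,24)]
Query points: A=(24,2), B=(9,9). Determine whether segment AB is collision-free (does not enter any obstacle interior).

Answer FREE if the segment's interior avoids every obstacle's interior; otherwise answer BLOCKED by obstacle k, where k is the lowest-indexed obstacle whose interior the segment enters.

Obstacle 1 [(15,4) (21,2) (24,20) (18,23)]:
  edge (15,4)–(21,2): clear
  edge (21,2)–(24,20): crosses AB
  edge (24,20)–(18,23): clear
  edge (18,23)–(15,4): crosses AB
  → BLOCKED
Obstacle 2 [(0,23) (1,6) (10,10) (5,24)]:
  edge (0,23)–(1,6): clear
  edge (1,6)–(10,10): clear
  edge (10,10)–(5,24): clear
  edge (5,24)–(0,23): clear
  midpoint (33/2,11/2) outside
  → clear

BLOCKED by obstacle 1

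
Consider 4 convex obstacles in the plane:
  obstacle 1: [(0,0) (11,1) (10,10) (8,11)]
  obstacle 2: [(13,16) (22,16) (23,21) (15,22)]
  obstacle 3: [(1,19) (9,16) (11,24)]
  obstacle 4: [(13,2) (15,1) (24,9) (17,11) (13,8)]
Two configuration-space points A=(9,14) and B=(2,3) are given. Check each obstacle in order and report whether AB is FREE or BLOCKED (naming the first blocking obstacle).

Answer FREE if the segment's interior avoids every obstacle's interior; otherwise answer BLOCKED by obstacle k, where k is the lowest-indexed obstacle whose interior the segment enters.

Obstacle 1 [(0,0) (11,1) (10,10) (8,11)]:
  edge (0,0)–(11,1): clear
  edge (11,1)–(10,10): clear
  edge (10,10)–(8,11): clear
  edge (8,11)–(0,0): clear
  midpoint (11/2,17/2) outside
  → clear
Obstacle 2 [(13,16) (22,16) (23,21) (15,22)]:
  edge (13,16)–(22,16): clear
  edge (22,16)–(23,21): clear
  edge (23,21)–(15,22): clear
  edge (15,22)–(13,16): clear
  midpoint (11/2,17/2) outside
  → clear
Obstacle 3 [(1,19) (9,16) (11,24)]:
  edge (1,19)–(9,16): clear
  edge (9,16)–(11,24): clear
  edge (11,24)–(1,19): clear
  midpoint (11/2,17/2) outside
  → clear
Obstacle 4 [(13,2) (15,1) (24,9) (17,11) (13,8)]:
  edge (13,2)–(15,1): clear
  edge (15,1)–(24,9): clear
  edge (24,9)–(17,11): clear
  edge (17,11)–(13,8): clear
  edge (13,8)–(13,2): clear
  midpoint (11/2,17/2) outside
  → clear

FREE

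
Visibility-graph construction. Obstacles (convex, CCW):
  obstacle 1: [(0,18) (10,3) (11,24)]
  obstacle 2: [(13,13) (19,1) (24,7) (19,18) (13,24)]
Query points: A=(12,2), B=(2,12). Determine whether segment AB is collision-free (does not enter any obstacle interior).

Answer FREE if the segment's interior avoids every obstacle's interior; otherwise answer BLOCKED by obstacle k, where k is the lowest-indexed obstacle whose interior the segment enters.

BLOCKED by obstacle 1

Obstacle 1 [(0,18) (10,3) (11,24)]:
  edge (0,18)–(10,3): crosses AB
  edge (10,3)–(11,24): crosses AB
  edge (11,24)–(0,18): clear
  → BLOCKED
Obstacle 2 [(13,13) (19,1) (24,7) (19,18) (13,24)]:
  edge (13,13)–(19,1): clear
  edge (19,1)–(24,7): clear
  edge (24,7)–(19,18): clear
  edge (19,18)–(13,24): clear
  edge (13,24)–(13,13): clear
  midpoint (7,7) outside
  → clear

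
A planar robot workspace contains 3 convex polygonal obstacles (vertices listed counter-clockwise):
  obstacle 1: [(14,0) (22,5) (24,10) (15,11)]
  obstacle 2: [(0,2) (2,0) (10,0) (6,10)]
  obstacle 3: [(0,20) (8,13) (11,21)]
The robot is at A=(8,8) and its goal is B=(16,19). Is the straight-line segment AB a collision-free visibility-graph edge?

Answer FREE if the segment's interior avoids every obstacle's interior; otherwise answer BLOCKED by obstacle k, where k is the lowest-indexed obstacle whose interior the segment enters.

FREE

Obstacle 1 [(14,0) (22,5) (24,10) (15,11)]:
  edge (14,0)–(22,5): clear
  edge (22,5)–(24,10): clear
  edge (24,10)–(15,11): clear
  edge (15,11)–(14,0): clear
  midpoint (12,27/2) outside
  → clear
Obstacle 2 [(0,2) (2,0) (10,0) (6,10)]:
  edge (0,2)–(2,0): clear
  edge (2,0)–(10,0): clear
  edge (10,0)–(6,10): clear
  edge (6,10)–(0,2): clear
  midpoint (12,27/2) outside
  → clear
Obstacle 3 [(0,20) (8,13) (11,21)]:
  edge (0,20)–(8,13): clear
  edge (8,13)–(11,21): clear
  edge (11,21)–(0,20): clear
  midpoint (12,27/2) outside
  → clear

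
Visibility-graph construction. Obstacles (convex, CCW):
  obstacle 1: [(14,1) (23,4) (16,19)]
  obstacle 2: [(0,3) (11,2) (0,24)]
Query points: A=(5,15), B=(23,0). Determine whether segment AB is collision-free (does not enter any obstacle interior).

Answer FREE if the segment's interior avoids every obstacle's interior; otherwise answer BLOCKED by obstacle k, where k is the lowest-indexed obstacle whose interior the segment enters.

Obstacle 1 [(14,1) (23,4) (16,19)]:
  edge (14,1)–(23,4): crosses AB
  edge (23,4)–(16,19): clear
  edge (16,19)–(14,1): crosses AB
  → BLOCKED
Obstacle 2 [(0,3) (11,2) (0,24)]:
  edge (0,3)–(11,2): clear
  edge (11,2)–(0,24): clear
  edge (0,24)–(0,3): clear
  midpoint (14,15/2) outside
  → clear

BLOCKED by obstacle 1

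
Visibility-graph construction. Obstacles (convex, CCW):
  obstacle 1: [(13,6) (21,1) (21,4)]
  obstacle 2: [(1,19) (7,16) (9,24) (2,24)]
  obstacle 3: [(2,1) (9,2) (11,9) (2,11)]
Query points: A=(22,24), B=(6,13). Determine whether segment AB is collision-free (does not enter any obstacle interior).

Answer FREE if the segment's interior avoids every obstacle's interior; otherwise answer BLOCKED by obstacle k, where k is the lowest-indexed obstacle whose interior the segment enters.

FREE

Obstacle 1 [(13,6) (21,1) (21,4)]:
  edge (13,6)–(21,1): clear
  edge (21,1)–(21,4): clear
  edge (21,4)–(13,6): clear
  midpoint (14,37/2) outside
  → clear
Obstacle 2 [(1,19) (7,16) (9,24) (2,24)]:
  edge (1,19)–(7,16): clear
  edge (7,16)–(9,24): clear
  edge (9,24)–(2,24): clear
  edge (2,24)–(1,19): clear
  midpoint (14,37/2) outside
  → clear
Obstacle 3 [(2,1) (9,2) (11,9) (2,11)]:
  edge (2,1)–(9,2): clear
  edge (9,2)–(11,9): clear
  edge (11,9)–(2,11): clear
  edge (2,11)–(2,1): clear
  midpoint (14,37/2) outside
  → clear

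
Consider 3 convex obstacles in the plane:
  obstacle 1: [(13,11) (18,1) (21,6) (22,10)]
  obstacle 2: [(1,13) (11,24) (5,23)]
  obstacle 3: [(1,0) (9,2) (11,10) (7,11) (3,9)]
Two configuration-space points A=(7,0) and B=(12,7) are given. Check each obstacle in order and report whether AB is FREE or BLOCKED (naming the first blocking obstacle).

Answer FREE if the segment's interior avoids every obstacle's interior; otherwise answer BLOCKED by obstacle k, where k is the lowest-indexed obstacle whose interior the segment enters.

BLOCKED by obstacle 3

Obstacle 1 [(13,11) (18,1) (21,6) (22,10)]:
  edge (13,11)–(18,1): clear
  edge (18,1)–(21,6): clear
  edge (21,6)–(22,10): clear
  edge (22,10)–(13,11): clear
  midpoint (19/2,7/2) outside
  → clear
Obstacle 2 [(1,13) (11,24) (5,23)]:
  edge (1,13)–(11,24): clear
  edge (11,24)–(5,23): clear
  edge (5,23)–(1,13): clear
  midpoint (19/2,7/2) outside
  → clear
Obstacle 3 [(1,0) (9,2) (11,10) (7,11) (3,9)]:
  edge (1,0)–(9,2): crosses AB
  edge (9,2)–(11,10): crosses AB
  edge (11,10)–(7,11): clear
  edge (7,11)–(3,9): clear
  edge (3,9)–(1,0): clear
  → BLOCKED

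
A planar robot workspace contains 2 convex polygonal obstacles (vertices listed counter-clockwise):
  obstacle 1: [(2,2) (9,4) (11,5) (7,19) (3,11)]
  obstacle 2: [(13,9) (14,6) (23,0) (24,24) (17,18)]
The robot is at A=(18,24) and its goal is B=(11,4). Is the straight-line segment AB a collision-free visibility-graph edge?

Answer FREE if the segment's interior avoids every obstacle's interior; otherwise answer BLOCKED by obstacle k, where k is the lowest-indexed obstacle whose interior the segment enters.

FREE

Obstacle 1 [(2,2) (9,4) (11,5) (7,19) (3,11)]:
  edge (2,2)–(9,4): clear
  edge (9,4)–(11,5): clear
  edge (11,5)–(7,19): clear
  edge (7,19)–(3,11): clear
  edge (3,11)–(2,2): clear
  midpoint (29/2,14) outside
  → clear
Obstacle 2 [(13,9) (14,6) (23,0) (24,24) (17,18)]:
  edge (13,9)–(14,6): clear
  edge (14,6)–(23,0): clear
  edge (23,0)–(24,24): clear
  edge (24,24)–(17,18): clear
  edge (17,18)–(13,9): clear
  midpoint (29/2,14) outside
  → clear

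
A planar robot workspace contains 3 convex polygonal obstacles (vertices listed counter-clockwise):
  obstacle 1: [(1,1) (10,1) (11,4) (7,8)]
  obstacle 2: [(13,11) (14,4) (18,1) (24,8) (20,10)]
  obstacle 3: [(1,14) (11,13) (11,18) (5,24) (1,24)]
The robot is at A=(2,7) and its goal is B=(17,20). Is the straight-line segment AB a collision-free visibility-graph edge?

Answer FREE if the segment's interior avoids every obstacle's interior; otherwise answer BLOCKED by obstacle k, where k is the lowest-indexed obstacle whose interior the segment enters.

Obstacle 1 [(1,1) (10,1) (11,4) (7,8)]:
  edge (1,1)–(10,1): clear
  edge (10,1)–(11,4): clear
  edge (11,4)–(7,8): clear
  edge (7,8)–(1,1): clear
  midpoint (19/2,27/2) outside
  → clear
Obstacle 2 [(13,11) (14,4) (18,1) (24,8) (20,10)]:
  edge (13,11)–(14,4): clear
  edge (14,4)–(18,1): clear
  edge (18,1)–(24,8): clear
  edge (24,8)–(20,10): clear
  edge (20,10)–(13,11): clear
  midpoint (19/2,27/2) outside
  → clear
Obstacle 3 [(1,14) (11,13) (11,18) (5,24) (1,24)]:
  edge (1,14)–(11,13): crosses AB
  edge (11,13)–(11,18): crosses AB
  edge (11,18)–(5,24): clear
  edge (5,24)–(1,24): clear
  edge (1,24)–(1,14): clear
  → BLOCKED

BLOCKED by obstacle 3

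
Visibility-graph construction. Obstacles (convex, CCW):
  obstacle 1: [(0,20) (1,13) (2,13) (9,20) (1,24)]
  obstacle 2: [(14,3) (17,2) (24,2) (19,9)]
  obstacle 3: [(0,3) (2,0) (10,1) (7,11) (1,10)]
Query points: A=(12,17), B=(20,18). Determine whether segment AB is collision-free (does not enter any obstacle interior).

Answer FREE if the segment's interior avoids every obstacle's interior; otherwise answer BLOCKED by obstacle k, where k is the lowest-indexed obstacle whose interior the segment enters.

FREE

Obstacle 1 [(0,20) (1,13) (2,13) (9,20) (1,24)]:
  edge (0,20)–(1,13): clear
  edge (1,13)–(2,13): clear
  edge (2,13)–(9,20): clear
  edge (9,20)–(1,24): clear
  edge (1,24)–(0,20): clear
  midpoint (16,35/2) outside
  → clear
Obstacle 2 [(14,3) (17,2) (24,2) (19,9)]:
  edge (14,3)–(17,2): clear
  edge (17,2)–(24,2): clear
  edge (24,2)–(19,9): clear
  edge (19,9)–(14,3): clear
  midpoint (16,35/2) outside
  → clear
Obstacle 3 [(0,3) (2,0) (10,1) (7,11) (1,10)]:
  edge (0,3)–(2,0): clear
  edge (2,0)–(10,1): clear
  edge (10,1)–(7,11): clear
  edge (7,11)–(1,10): clear
  edge (1,10)–(0,3): clear
  midpoint (16,35/2) outside
  → clear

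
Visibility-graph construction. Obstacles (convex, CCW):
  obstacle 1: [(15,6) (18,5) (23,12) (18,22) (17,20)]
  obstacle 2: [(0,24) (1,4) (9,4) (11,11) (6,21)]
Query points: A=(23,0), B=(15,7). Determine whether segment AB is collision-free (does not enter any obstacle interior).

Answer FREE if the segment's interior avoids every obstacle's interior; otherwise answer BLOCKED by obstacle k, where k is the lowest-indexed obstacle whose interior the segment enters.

Obstacle 1 [(15,6) (18,5) (23,12) (18,22) (17,20)]:
  edge (15,6)–(18,5): crosses AB
  edge (18,5)–(23,12): clear
  edge (23,12)–(18,22): clear
  edge (18,22)–(17,20): clear
  edge (17,20)–(15,6): crosses AB
  → BLOCKED
Obstacle 2 [(0,24) (1,4) (9,4) (11,11) (6,21)]:
  edge (0,24)–(1,4): clear
  edge (1,4)–(9,4): clear
  edge (9,4)–(11,11): clear
  edge (11,11)–(6,21): clear
  edge (6,21)–(0,24): clear
  midpoint (19,7/2) outside
  → clear

BLOCKED by obstacle 1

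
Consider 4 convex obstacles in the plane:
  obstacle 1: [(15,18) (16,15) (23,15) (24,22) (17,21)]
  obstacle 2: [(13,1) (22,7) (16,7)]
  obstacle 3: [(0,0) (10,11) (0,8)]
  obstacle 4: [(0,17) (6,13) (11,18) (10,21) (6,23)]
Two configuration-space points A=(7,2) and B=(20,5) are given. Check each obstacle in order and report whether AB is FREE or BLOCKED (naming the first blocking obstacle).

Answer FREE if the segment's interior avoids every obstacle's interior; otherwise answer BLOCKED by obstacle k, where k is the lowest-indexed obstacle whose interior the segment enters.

Obstacle 1 [(15,18) (16,15) (23,15) (24,22) (17,21)]:
  edge (15,18)–(16,15): clear
  edge (16,15)–(23,15): clear
  edge (23,15)–(24,22): clear
  edge (24,22)–(17,21): clear
  edge (17,21)–(15,18): clear
  midpoint (27/2,7/2) outside
  → clear
Obstacle 2 [(13,1) (22,7) (16,7)]:
  edge (13,1)–(22,7): crosses AB
  edge (22,7)–(16,7): clear
  edge (16,7)–(13,1): crosses AB
  → BLOCKED
Obstacle 3 [(0,0) (10,11) (0,8)]:
  edge (0,0)–(10,11): clear
  edge (10,11)–(0,8): clear
  edge (0,8)–(0,0): clear
  midpoint (27/2,7/2) outside
  → clear
Obstacle 4 [(0,17) (6,13) (11,18) (10,21) (6,23)]:
  edge (0,17)–(6,13): clear
  edge (6,13)–(11,18): clear
  edge (11,18)–(10,21): clear
  edge (10,21)–(6,23): clear
  edge (6,23)–(0,17): clear
  midpoint (27/2,7/2) outside
  → clear

BLOCKED by obstacle 2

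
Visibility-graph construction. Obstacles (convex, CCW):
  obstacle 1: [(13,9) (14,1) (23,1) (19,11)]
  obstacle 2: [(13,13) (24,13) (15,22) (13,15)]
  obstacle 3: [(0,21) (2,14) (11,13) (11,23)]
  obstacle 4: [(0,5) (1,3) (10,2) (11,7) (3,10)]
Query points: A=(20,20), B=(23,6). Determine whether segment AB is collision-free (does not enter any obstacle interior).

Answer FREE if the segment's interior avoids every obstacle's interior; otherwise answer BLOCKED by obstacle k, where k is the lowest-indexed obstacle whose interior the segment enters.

Obstacle 1 [(13,9) (14,1) (23,1) (19,11)]:
  edge (13,9)–(14,1): clear
  edge (14,1)–(23,1): clear
  edge (23,1)–(19,11): clear
  edge (19,11)–(13,9): clear
  midpoint (43/2,13) outside
  → clear
Obstacle 2 [(13,13) (24,13) (15,22) (13,15)]:
  edge (13,13)–(24,13): crosses AB
  edge (24,13)–(15,22): crosses AB
  edge (15,22)–(13,15): clear
  edge (13,15)–(13,13): clear
  → BLOCKED
Obstacle 3 [(0,21) (2,14) (11,13) (11,23)]:
  edge (0,21)–(2,14): clear
  edge (2,14)–(11,13): clear
  edge (11,13)–(11,23): clear
  edge (11,23)–(0,21): clear
  midpoint (43/2,13) outside
  → clear
Obstacle 4 [(0,5) (1,3) (10,2) (11,7) (3,10)]:
  edge (0,5)–(1,3): clear
  edge (1,3)–(10,2): clear
  edge (10,2)–(11,7): clear
  edge (11,7)–(3,10): clear
  edge (3,10)–(0,5): clear
  midpoint (43/2,13) outside
  → clear

BLOCKED by obstacle 2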